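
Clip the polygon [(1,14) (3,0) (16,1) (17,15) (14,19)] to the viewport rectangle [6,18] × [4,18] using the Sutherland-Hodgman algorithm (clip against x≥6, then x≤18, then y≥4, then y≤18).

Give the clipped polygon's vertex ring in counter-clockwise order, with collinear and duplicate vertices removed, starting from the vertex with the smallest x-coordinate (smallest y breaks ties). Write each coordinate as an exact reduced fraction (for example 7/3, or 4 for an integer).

1. After x ≥ 6: [(6,207/13) (6,3/13) (16,1) (17,15) (14,19)]
2. After x ≤ 18: [(6,207/13) (6,3/13) (16,1) (17,15) (14,19)]
3. After y ≥ 4: [(6,207/13) (6,4) (227/14,4) (17,15) (14,19)]
4. After y ≤ 18: [(57/5,18) (6,207/13) (6,4) (227/14,4) (17,15) (59/4,18)]
5. Canonical ring: [(6,4) (227/14,4) (17,15) (59/4,18) (57/5,18) (6,207/13)]

Clipped polygon: [(6,4) (227/14,4) (17,15) (59/4,18) (57/5,18) (6,207/13)]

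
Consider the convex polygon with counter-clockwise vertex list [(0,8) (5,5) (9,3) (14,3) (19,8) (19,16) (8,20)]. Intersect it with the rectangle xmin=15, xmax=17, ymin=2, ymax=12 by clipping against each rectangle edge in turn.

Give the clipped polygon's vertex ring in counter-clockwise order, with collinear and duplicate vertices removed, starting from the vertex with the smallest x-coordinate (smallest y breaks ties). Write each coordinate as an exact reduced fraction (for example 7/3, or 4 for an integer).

1. After x ≥ 15: [(15,4) (19,8) (19,16) (15,192/11)]
2. After x ≤ 17: [(15,4) (17,6) (17,184/11) (15,192/11)]
3. After y ≥ 2: [(15,4) (17,6) (17,184/11) (15,192/11)]
4. After y ≤ 12: [(15,12) (15,4) (17,6) (17,12)]
5. Canonical ring: [(15,4) (17,6) (17,12) (15,12)]

Clipped polygon: [(15,4) (17,6) (17,12) (15,12)]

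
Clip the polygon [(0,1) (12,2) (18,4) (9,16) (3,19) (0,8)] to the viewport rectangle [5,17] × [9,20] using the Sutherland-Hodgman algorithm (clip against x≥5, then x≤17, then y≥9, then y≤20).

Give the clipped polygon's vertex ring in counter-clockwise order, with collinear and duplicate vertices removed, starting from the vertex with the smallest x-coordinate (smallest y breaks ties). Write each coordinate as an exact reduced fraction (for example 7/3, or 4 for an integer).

Clipped polygon: [(5,9) (57/4,9) (9,16) (5,18)]

1. After x ≥ 5: [(5,17/12) (12,2) (18,4) (9,16) (5,18)]
2. After x ≤ 17: [(5,17/12) (12,2) (17,11/3) (17,16/3) (9,16) (5,18)]
3. After y ≥ 9: [(5,9) (57/4,9) (9,16) (5,18)]
4. After y ≤ 20: [(5,9) (57/4,9) (9,16) (5,18)]
5. Canonical ring: [(5,9) (57/4,9) (9,16) (5,18)]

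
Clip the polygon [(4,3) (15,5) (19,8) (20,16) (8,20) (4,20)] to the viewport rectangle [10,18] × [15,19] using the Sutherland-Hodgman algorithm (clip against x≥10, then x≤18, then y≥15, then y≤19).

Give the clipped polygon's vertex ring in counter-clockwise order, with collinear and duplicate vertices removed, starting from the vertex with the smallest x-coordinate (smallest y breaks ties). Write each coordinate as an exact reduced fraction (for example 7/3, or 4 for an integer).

1. After x ≥ 10: [(10,45/11) (15,5) (19,8) (20,16) (10,58/3)]
2. After x ≤ 18: [(10,45/11) (15,5) (18,29/4) (18,50/3) (10,58/3)]
3. After y ≥ 15: [(10,15) (18,15) (18,50/3) (10,58/3)]
4. After y ≤ 19: [(10,19) (10,15) (18,15) (18,50/3) (11,19)]
5. Canonical ring: [(10,15) (18,15) (18,50/3) (11,19) (10,19)]

Clipped polygon: [(10,15) (18,15) (18,50/3) (11,19) (10,19)]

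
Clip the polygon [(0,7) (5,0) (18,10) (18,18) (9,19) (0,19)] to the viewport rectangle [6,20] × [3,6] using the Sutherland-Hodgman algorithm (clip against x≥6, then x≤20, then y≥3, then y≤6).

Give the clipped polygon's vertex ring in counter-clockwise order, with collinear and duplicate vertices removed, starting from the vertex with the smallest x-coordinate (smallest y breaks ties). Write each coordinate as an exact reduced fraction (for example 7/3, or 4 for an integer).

Clipped polygon: [(6,3) (89/10,3) (64/5,6) (6,6)]

1. After x ≥ 6: [(6,10/13) (18,10) (18,18) (9,19) (6,19)]
2. After x ≤ 20: [(6,10/13) (18,10) (18,18) (9,19) (6,19)]
3. After y ≥ 3: [(6,3) (89/10,3) (18,10) (18,18) (9,19) (6,19)]
4. After y ≤ 6: [(6,6) (6,3) (89/10,3) (64/5,6)]
5. Canonical ring: [(6,3) (89/10,3) (64/5,6) (6,6)]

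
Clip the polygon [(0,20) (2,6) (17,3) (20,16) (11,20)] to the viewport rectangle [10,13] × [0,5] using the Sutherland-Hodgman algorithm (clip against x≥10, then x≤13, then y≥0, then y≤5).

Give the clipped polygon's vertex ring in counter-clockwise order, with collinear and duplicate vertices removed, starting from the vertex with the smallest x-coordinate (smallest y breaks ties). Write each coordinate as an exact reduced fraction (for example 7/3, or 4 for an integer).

Clipped polygon: [(10,22/5) (13,19/5) (13,5) (10,5)]

1. After x ≥ 10: [(10,20) (10,22/5) (17,3) (20,16) (11,20)]
2. After x ≤ 13: [(10,20) (10,22/5) (13,19/5) (13,172/9) (11,20)]
3. After y ≥ 0: [(10,20) (10,22/5) (13,19/5) (13,172/9) (11,20)]
4. After y ≤ 5: [(10,5) (10,22/5) (13,19/5) (13,5)]
5. Canonical ring: [(10,22/5) (13,19/5) (13,5) (10,5)]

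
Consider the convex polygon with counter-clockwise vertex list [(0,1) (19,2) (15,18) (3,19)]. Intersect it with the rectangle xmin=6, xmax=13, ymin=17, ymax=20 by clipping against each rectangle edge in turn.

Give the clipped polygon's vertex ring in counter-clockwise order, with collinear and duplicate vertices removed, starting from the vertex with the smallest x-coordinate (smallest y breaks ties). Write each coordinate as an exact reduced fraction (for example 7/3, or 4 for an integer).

1. After x ≥ 6: [(6,25/19) (19,2) (15,18) (6,75/4)]
2. After x ≤ 13: [(6,25/19) (13,32/19) (13,109/6) (6,75/4)]
3. After y ≥ 17: [(6,17) (13,17) (13,109/6) (6,75/4)]
4. After y ≤ 20: [(6,17) (13,17) (13,109/6) (6,75/4)]
5. Canonical ring: [(6,17) (13,17) (13,109/6) (6,75/4)]

Clipped polygon: [(6,17) (13,17) (13,109/6) (6,75/4)]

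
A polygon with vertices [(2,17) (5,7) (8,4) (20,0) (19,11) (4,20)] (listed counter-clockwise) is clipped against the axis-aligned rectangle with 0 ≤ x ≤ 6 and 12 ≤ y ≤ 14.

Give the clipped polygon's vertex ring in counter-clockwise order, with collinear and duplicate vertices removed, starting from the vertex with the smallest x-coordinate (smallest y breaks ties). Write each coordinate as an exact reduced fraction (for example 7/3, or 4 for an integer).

1. After x ≥ 0: [(2,17) (5,7) (8,4) (20,0) (19,11) (4,20)]
2. After x ≤ 6: [(2,17) (5,7) (6,6) (6,94/5) (4,20)]
3. After y ≥ 12: [(2,17) (7/2,12) (6,12) (6,94/5) (4,20)]
4. After y ≤ 14: [(29/10,14) (7/2,12) (6,12) (6,14)]
5. Canonical ring: [(29/10,14) (7/2,12) (6,12) (6,14)]

Clipped polygon: [(29/10,14) (7/2,12) (6,12) (6,14)]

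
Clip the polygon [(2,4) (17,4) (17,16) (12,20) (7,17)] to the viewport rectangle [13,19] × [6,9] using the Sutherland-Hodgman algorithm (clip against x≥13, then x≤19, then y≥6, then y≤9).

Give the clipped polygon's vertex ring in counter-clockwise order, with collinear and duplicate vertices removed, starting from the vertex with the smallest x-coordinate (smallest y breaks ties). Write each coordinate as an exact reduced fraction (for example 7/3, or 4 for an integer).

Clipped polygon: [(13,6) (17,6) (17,9) (13,9)]

1. After x ≥ 13: [(13,4) (17,4) (17,16) (13,96/5)]
2. After x ≤ 19: [(13,4) (17,4) (17,16) (13,96/5)]
3. After y ≥ 6: [(13,6) (17,6) (17,16) (13,96/5)]
4. After y ≤ 9: [(13,9) (13,6) (17,6) (17,9)]
5. Canonical ring: [(13,6) (17,6) (17,9) (13,9)]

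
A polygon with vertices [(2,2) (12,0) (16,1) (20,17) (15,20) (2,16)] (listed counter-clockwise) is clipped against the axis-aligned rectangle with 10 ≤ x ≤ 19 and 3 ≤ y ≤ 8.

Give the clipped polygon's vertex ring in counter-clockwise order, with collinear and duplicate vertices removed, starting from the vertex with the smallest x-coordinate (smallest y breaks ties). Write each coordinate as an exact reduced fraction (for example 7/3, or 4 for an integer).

1. After x ≥ 10: [(10,2/5) (12,0) (16,1) (20,17) (15,20) (10,240/13)]
2. After x ≤ 19: [(10,2/5) (12,0) (16,1) (19,13) (19,88/5) (15,20) (10,240/13)]
3. After y ≥ 3: [(10,3) (33/2,3) (19,13) (19,88/5) (15,20) (10,240/13)]
4. After y ≤ 8: [(10,8) (10,3) (33/2,3) (71/4,8)]
5. Canonical ring: [(10,3) (33/2,3) (71/4,8) (10,8)]

Clipped polygon: [(10,3) (33/2,3) (71/4,8) (10,8)]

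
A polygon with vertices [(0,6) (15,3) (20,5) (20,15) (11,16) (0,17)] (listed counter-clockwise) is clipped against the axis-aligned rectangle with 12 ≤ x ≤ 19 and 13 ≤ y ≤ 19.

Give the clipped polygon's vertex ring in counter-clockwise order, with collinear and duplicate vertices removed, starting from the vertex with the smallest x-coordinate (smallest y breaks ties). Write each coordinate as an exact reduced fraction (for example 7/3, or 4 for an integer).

Clipped polygon: [(12,13) (19,13) (19,136/9) (12,143/9)]

1. After x ≥ 12: [(12,18/5) (15,3) (20,5) (20,15) (12,143/9)]
2. After x ≤ 19: [(12,18/5) (15,3) (19,23/5) (19,136/9) (12,143/9)]
3. After y ≥ 13: [(12,13) (19,13) (19,136/9) (12,143/9)]
4. After y ≤ 19: [(12,13) (19,13) (19,136/9) (12,143/9)]
5. Canonical ring: [(12,13) (19,13) (19,136/9) (12,143/9)]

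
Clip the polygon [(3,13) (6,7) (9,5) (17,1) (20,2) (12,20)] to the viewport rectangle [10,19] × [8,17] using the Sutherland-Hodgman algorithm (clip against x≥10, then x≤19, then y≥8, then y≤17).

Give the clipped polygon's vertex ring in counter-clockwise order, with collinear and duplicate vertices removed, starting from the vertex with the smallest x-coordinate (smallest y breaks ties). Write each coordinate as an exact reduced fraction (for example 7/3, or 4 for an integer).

1. After x ≥ 10: [(10,166/9) (10,9/2) (17,1) (20,2) (12,20)]
2. After x ≤ 19: [(10,166/9) (10,9/2) (17,1) (19,5/3) (19,17/4) (12,20)]
3. After y ≥ 8: [(10,166/9) (10,8) (52/3,8) (12,20)]
4. After y ≤ 17: [(10,17) (10,8) (52/3,8) (40/3,17)]
5. Canonical ring: [(10,8) (52/3,8) (40/3,17) (10,17)]

Clipped polygon: [(10,8) (52/3,8) (40/3,17) (10,17)]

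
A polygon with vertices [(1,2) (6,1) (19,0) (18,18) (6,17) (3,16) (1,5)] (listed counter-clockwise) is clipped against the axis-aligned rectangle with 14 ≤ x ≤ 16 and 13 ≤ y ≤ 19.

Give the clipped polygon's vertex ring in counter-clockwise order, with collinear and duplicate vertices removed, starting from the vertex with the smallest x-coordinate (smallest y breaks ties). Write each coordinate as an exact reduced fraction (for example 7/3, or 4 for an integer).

1. After x ≥ 14: [(14,5/13) (19,0) (18,18) (14,53/3)]
2. After x ≤ 16: [(14,5/13) (16,3/13) (16,107/6) (14,53/3)]
3. After y ≥ 13: [(14,13) (16,13) (16,107/6) (14,53/3)]
4. After y ≤ 19: [(14,13) (16,13) (16,107/6) (14,53/3)]
5. Canonical ring: [(14,13) (16,13) (16,107/6) (14,53/3)]

Clipped polygon: [(14,13) (16,13) (16,107/6) (14,53/3)]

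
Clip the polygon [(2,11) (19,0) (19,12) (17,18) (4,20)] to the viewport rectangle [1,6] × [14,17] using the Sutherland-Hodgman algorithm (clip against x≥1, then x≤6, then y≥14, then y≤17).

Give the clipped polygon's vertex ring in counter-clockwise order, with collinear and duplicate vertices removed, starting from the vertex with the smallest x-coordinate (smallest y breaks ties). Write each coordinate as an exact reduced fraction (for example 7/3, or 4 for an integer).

1. After x ≥ 1: [(2,11) (19,0) (19,12) (17,18) (4,20)]
2. After x ≤ 6: [(2,11) (6,143/17) (6,256/13) (4,20)]
3. After y ≥ 14: [(8/3,14) (6,14) (6,256/13) (4,20)]
4. After y ≤ 17: [(10/3,17) (8/3,14) (6,14) (6,17)]
5. Canonical ring: [(8/3,14) (6,14) (6,17) (10/3,17)]

Clipped polygon: [(8/3,14) (6,14) (6,17) (10/3,17)]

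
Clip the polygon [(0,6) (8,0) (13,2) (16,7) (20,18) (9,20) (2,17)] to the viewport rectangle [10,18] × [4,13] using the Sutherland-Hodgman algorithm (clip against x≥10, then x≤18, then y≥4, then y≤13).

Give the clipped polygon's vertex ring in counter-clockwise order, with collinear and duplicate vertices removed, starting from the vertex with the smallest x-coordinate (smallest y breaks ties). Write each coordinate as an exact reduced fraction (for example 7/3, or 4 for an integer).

Clipped polygon: [(10,4) (71/5,4) (16,7) (18,25/2) (18,13) (10,13)]

1. After x ≥ 10: [(10,4/5) (13,2) (16,7) (20,18) (10,218/11)]
2. After x ≤ 18: [(10,4/5) (13,2) (16,7) (18,25/2) (18,202/11) (10,218/11)]
3. After y ≥ 4: [(10,4) (71/5,4) (16,7) (18,25/2) (18,202/11) (10,218/11)]
4. After y ≤ 13: [(10,13) (10,4) (71/5,4) (16,7) (18,25/2) (18,13)]
5. Canonical ring: [(10,4) (71/5,4) (16,7) (18,25/2) (18,13) (10,13)]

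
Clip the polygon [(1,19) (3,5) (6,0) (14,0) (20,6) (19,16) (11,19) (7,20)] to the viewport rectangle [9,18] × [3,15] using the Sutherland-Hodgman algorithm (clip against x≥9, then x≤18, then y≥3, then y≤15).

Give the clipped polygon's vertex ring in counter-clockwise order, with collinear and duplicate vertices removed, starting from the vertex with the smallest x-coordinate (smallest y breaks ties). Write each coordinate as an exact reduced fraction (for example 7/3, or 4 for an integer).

Clipped polygon: [(9,3) (17,3) (18,4) (18,15) (9,15)]

1. After x ≥ 9: [(9,0) (14,0) (20,6) (19,16) (11,19) (9,39/2)]
2. After x ≤ 18: [(9,0) (14,0) (18,4) (18,131/8) (11,19) (9,39/2)]
3. After y ≥ 3: [(9,3) (17,3) (18,4) (18,131/8) (11,19) (9,39/2)]
4. After y ≤ 15: [(9,15) (9,3) (17,3) (18,4) (18,15)]
5. Canonical ring: [(9,3) (17,3) (18,4) (18,15) (9,15)]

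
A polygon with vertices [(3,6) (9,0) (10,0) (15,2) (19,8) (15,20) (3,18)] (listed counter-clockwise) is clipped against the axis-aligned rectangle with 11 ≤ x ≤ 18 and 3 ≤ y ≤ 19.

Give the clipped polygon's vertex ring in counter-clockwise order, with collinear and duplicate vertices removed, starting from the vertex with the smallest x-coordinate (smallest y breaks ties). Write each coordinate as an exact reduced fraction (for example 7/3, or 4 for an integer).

1. After x ≥ 11: [(11,2/5) (15,2) (19,8) (15,20) (11,58/3)]
2. After x ≤ 18: [(11,2/5) (15,2) (18,13/2) (18,11) (15,20) (11,58/3)]
3. After y ≥ 3: [(11,3) (47/3,3) (18,13/2) (18,11) (15,20) (11,58/3)]
4. After y ≤ 19: [(11,19) (11,3) (47/3,3) (18,13/2) (18,11) (46/3,19)]
5. Canonical ring: [(11,3) (47/3,3) (18,13/2) (18,11) (46/3,19) (11,19)]

Clipped polygon: [(11,3) (47/3,3) (18,13/2) (18,11) (46/3,19) (11,19)]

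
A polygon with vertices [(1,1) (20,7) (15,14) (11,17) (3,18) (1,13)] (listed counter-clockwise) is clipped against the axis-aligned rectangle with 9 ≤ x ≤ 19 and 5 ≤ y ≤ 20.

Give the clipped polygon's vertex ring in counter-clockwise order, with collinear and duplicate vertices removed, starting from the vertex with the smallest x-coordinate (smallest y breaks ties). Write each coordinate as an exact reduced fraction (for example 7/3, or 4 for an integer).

Clipped polygon: [(9,5) (41/3,5) (19,127/19) (19,42/5) (15,14) (11,17) (9,69/4)]

1. After x ≥ 9: [(9,67/19) (20,7) (15,14) (11,17) (9,69/4)]
2. After x ≤ 19: [(9,67/19) (19,127/19) (19,42/5) (15,14) (11,17) (9,69/4)]
3. After y ≥ 5: [(9,5) (41/3,5) (19,127/19) (19,42/5) (15,14) (11,17) (9,69/4)]
4. After y ≤ 20: [(9,5) (41/3,5) (19,127/19) (19,42/5) (15,14) (11,17) (9,69/4)]
5. Canonical ring: [(9,5) (41/3,5) (19,127/19) (19,42/5) (15,14) (11,17) (9,69/4)]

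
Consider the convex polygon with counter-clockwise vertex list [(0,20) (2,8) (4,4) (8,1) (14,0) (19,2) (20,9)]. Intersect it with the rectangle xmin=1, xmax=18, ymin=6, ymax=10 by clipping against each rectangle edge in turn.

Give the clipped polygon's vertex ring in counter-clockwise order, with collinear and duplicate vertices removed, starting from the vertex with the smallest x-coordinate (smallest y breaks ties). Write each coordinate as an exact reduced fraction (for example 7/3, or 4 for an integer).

Clipped polygon: [(5/3,10) (2,8) (3,6) (18,6) (18,10)]

1. After x ≥ 1: [(1,389/20) (1,14) (2,8) (4,4) (8,1) (14,0) (19,2) (20,9)]
2. After x ≤ 18: [(18,101/10) (1,389/20) (1,14) (2,8) (4,4) (8,1) (14,0) (18,8/5)]
3. After y ≥ 6: [(18,6) (18,101/10) (1,389/20) (1,14) (2,8) (3,6)]
4. After y ≤ 10: [(18,6) (18,10) (5/3,10) (2,8) (3,6)]
5. Canonical ring: [(5/3,10) (2,8) (3,6) (18,6) (18,10)]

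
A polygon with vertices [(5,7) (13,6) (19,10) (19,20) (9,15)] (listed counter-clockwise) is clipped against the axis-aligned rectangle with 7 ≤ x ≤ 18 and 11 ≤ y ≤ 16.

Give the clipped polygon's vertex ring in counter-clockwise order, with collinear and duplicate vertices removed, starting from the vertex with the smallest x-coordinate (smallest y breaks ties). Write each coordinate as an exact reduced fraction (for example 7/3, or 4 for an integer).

1. After x ≥ 7: [(7,11) (7,27/4) (13,6) (19,10) (19,20) (9,15)]
2. After x ≤ 18: [(7,11) (7,27/4) (13,6) (18,28/3) (18,39/2) (9,15)]
3. After y ≥ 11: [(7,11) (7,11) (18,11) (18,39/2) (9,15)]
4. After y ≤ 16: [(7,11) (7,11) (18,11) (18,16) (11,16) (9,15)]
5. Canonical ring: [(7,11) (18,11) (18,16) (11,16) (9,15)]

Clipped polygon: [(7,11) (18,11) (18,16) (11,16) (9,15)]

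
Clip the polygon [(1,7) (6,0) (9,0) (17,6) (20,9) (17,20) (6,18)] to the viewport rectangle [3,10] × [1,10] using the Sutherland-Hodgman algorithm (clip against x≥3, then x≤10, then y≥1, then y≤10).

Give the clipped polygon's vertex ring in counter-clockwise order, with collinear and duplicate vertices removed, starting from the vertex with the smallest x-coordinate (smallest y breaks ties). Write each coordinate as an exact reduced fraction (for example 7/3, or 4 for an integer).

Clipped polygon: [(3,21/5) (37/7,1) (10,1) (10,10) (3,10)]

1. After x ≥ 3: [(3,57/5) (3,21/5) (6,0) (9,0) (17,6) (20,9) (17,20) (6,18)]
2. After x ≤ 10: [(3,57/5) (3,21/5) (6,0) (9,0) (10,3/4) (10,206/11) (6,18)]
3. After y ≥ 1: [(3,57/5) (3,21/5) (37/7,1) (10,1) (10,206/11) (6,18)]
4. After y ≤ 10: [(3,10) (3,21/5) (37/7,1) (10,1) (10,10)]
5. Canonical ring: [(3,21/5) (37/7,1) (10,1) (10,10) (3,10)]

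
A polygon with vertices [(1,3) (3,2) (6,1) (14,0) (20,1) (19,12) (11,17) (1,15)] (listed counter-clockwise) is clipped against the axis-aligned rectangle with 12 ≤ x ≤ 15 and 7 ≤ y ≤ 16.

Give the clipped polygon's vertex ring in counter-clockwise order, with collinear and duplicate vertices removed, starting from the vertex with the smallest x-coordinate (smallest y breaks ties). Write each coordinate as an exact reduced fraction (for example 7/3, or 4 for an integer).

1. After x ≥ 12: [(12,1/4) (14,0) (20,1) (19,12) (12,131/8)]
2. After x ≤ 15: [(12,1/4) (14,0) (15,1/6) (15,29/2) (12,131/8)]
3. After y ≥ 7: [(12,7) (15,7) (15,29/2) (12,131/8)]
4. After y ≤ 16: [(12,16) (12,7) (15,7) (15,29/2) (63/5,16)]
5. Canonical ring: [(12,7) (15,7) (15,29/2) (63/5,16) (12,16)]

Clipped polygon: [(12,7) (15,7) (15,29/2) (63/5,16) (12,16)]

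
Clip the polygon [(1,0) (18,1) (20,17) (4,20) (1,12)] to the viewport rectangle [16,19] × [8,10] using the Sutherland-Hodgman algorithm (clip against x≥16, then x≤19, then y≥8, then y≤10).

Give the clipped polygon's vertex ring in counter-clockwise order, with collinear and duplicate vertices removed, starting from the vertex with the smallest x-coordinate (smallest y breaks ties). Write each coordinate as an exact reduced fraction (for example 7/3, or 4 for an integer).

1. After x ≥ 16: [(16,15/17) (18,1) (20,17) (16,71/4)]
2. After x ≤ 19: [(16,15/17) (18,1) (19,9) (19,275/16) (16,71/4)]
3. After y ≥ 8: [(16,8) (151/8,8) (19,9) (19,275/16) (16,71/4)]
4. After y ≤ 10: [(16,10) (16,8) (151/8,8) (19,9) (19,10)]
5. Canonical ring: [(16,8) (151/8,8) (19,9) (19,10) (16,10)]

Clipped polygon: [(16,8) (151/8,8) (19,9) (19,10) (16,10)]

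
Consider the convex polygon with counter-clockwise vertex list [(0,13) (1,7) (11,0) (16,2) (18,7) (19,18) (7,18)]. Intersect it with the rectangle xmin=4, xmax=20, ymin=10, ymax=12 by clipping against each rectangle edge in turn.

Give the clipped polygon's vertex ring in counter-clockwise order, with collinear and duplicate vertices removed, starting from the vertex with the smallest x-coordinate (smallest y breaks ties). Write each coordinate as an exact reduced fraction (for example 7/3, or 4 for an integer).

1. After x ≥ 4: [(4,111/7) (4,49/10) (11,0) (16,2) (18,7) (19,18) (7,18)]
2. After x ≤ 20: [(4,111/7) (4,49/10) (11,0) (16,2) (18,7) (19,18) (7,18)]
3. After y ≥ 10: [(4,111/7) (4,10) (201/11,10) (19,18) (7,18)]
4. After y ≤ 12: [(4,12) (4,10) (201/11,10) (203/11,12)]
5. Canonical ring: [(4,10) (201/11,10) (203/11,12) (4,12)]

Clipped polygon: [(4,10) (201/11,10) (203/11,12) (4,12)]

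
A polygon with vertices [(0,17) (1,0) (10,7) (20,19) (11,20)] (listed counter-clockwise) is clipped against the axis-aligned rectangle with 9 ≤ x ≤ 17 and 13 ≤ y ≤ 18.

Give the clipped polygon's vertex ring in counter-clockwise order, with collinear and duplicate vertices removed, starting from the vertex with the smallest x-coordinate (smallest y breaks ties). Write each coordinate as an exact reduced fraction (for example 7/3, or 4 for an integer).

Clipped polygon: [(9,13) (15,13) (17,77/5) (17,18) (9,18)]

1. After x ≥ 9: [(9,214/11) (9,56/9) (10,7) (20,19) (11,20)]
2. After x ≤ 17: [(9,214/11) (9,56/9) (10,7) (17,77/5) (17,58/3) (11,20)]
3. After y ≥ 13: [(9,214/11) (9,13) (15,13) (17,77/5) (17,58/3) (11,20)]
4. After y ≤ 18: [(9,18) (9,13) (15,13) (17,77/5) (17,18)]
5. Canonical ring: [(9,13) (15,13) (17,77/5) (17,18) (9,18)]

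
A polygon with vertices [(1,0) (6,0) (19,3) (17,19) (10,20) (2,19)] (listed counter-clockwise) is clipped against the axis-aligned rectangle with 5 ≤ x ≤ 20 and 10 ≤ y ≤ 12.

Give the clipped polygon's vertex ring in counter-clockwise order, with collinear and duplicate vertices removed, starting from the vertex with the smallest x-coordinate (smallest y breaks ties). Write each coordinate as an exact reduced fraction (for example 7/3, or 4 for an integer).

1. After x ≥ 5: [(5,0) (6,0) (19,3) (17,19) (10,20) (5,155/8)]
2. After x ≤ 20: [(5,0) (6,0) (19,3) (17,19) (10,20) (5,155/8)]
3. After y ≥ 10: [(5,10) (145/8,10) (17,19) (10,20) (5,155/8)]
4. After y ≤ 12: [(5,12) (5,10) (145/8,10) (143/8,12)]
5. Canonical ring: [(5,10) (145/8,10) (143/8,12) (5,12)]

Clipped polygon: [(5,10) (145/8,10) (143/8,12) (5,12)]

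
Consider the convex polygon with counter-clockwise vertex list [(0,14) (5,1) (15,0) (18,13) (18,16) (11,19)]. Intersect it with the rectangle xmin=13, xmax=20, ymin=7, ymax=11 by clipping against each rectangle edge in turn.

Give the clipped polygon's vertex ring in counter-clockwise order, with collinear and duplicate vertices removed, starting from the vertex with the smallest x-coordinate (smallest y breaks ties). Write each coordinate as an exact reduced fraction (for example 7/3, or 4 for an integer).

Clipped polygon: [(13,7) (216/13,7) (228/13,11) (13,11)]

1. After x ≥ 13: [(13,1/5) (15,0) (18,13) (18,16) (13,127/7)]
2. After x ≤ 20: [(13,1/5) (15,0) (18,13) (18,16) (13,127/7)]
3. After y ≥ 7: [(13,7) (216/13,7) (18,13) (18,16) (13,127/7)]
4. After y ≤ 11: [(13,11) (13,7) (216/13,7) (228/13,11)]
5. Canonical ring: [(13,7) (216/13,7) (228/13,11) (13,11)]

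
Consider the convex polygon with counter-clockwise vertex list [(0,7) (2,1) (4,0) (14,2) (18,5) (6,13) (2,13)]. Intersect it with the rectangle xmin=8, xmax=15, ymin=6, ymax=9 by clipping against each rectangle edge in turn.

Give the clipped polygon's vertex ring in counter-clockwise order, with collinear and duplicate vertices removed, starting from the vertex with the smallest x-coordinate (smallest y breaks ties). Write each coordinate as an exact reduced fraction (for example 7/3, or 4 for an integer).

Clipped polygon: [(8,6) (15,6) (15,7) (12,9) (8,9)]

1. After x ≥ 8: [(8,4/5) (14,2) (18,5) (8,35/3)]
2. After x ≤ 15: [(8,4/5) (14,2) (15,11/4) (15,7) (8,35/3)]
3. After y ≥ 6: [(8,6) (15,6) (15,7) (8,35/3)]
4. After y ≤ 9: [(8,9) (8,6) (15,6) (15,7) (12,9)]
5. Canonical ring: [(8,6) (15,6) (15,7) (12,9) (8,9)]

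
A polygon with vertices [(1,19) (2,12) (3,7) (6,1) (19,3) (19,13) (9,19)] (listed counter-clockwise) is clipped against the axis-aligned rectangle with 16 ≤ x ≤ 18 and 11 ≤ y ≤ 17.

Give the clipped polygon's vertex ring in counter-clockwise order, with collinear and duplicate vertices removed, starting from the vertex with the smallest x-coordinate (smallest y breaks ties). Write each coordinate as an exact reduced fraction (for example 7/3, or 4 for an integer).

Clipped polygon: [(16,11) (18,11) (18,68/5) (16,74/5)]

1. After x ≥ 16: [(16,33/13) (19,3) (19,13) (16,74/5)]
2. After x ≤ 18: [(16,33/13) (18,37/13) (18,68/5) (16,74/5)]
3. After y ≥ 11: [(16,11) (18,11) (18,68/5) (16,74/5)]
4. After y ≤ 17: [(16,11) (18,11) (18,68/5) (16,74/5)]
5. Canonical ring: [(16,11) (18,11) (18,68/5) (16,74/5)]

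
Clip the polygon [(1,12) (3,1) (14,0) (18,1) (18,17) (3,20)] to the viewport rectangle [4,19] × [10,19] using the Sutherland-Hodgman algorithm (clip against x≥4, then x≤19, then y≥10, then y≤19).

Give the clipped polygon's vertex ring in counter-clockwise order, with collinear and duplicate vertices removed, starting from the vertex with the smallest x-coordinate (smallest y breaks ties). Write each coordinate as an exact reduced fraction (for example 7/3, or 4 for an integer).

1. After x ≥ 4: [(4,10/11) (14,0) (18,1) (18,17) (4,99/5)]
2. After x ≤ 19: [(4,10/11) (14,0) (18,1) (18,17) (4,99/5)]
3. After y ≥ 10: [(4,10) (18,10) (18,17) (4,99/5)]
4. After y ≤ 19: [(4,19) (4,10) (18,10) (18,17) (8,19)]
5. Canonical ring: [(4,10) (18,10) (18,17) (8,19) (4,19)]

Clipped polygon: [(4,10) (18,10) (18,17) (8,19) (4,19)]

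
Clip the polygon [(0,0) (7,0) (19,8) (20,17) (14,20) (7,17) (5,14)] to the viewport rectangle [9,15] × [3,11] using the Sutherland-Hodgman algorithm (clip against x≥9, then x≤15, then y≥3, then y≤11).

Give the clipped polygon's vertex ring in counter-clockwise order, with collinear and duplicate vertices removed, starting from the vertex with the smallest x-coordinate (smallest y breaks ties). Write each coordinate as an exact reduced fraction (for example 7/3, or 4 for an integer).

Clipped polygon: [(9,3) (23/2,3) (15,16/3) (15,11) (9,11)]

1. After x ≥ 9: [(9,4/3) (19,8) (20,17) (14,20) (9,125/7)]
2. After x ≤ 15: [(9,4/3) (15,16/3) (15,39/2) (14,20) (9,125/7)]
3. After y ≥ 3: [(9,3) (23/2,3) (15,16/3) (15,39/2) (14,20) (9,125/7)]
4. After y ≤ 11: [(9,11) (9,3) (23/2,3) (15,16/3) (15,11)]
5. Canonical ring: [(9,3) (23/2,3) (15,16/3) (15,11) (9,11)]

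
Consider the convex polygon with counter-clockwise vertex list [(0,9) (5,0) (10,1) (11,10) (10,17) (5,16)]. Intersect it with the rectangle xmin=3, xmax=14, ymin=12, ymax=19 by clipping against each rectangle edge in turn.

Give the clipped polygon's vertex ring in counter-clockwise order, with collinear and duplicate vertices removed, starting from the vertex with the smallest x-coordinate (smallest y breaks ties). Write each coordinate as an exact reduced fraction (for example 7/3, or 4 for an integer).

1. After x ≥ 3: [(3,66/5) (3,18/5) (5,0) (10,1) (11,10) (10,17) (5,16)]
2. After x ≤ 14: [(3,66/5) (3,18/5) (5,0) (10,1) (11,10) (10,17) (5,16)]
3. After y ≥ 12: [(3,66/5) (3,12) (75/7,12) (10,17) (5,16)]
4. After y ≤ 19: [(3,66/5) (3,12) (75/7,12) (10,17) (5,16)]
5. Canonical ring: [(3,12) (75/7,12) (10,17) (5,16) (3,66/5)]

Clipped polygon: [(3,12) (75/7,12) (10,17) (5,16) (3,66/5)]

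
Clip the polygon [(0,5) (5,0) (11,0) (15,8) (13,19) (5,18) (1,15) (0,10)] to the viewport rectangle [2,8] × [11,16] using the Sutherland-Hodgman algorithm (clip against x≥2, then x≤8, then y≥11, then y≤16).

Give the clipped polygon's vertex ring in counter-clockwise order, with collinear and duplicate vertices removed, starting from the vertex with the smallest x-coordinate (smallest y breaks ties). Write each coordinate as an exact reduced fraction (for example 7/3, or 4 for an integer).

1. After x ≥ 2: [(2,3) (5,0) (11,0) (15,8) (13,19) (5,18) (2,63/4)]
2. After x ≤ 8: [(2,3) (5,0) (8,0) (8,147/8) (5,18) (2,63/4)]
3. After y ≥ 11: [(2,11) (8,11) (8,147/8) (5,18) (2,63/4)]
4. After y ≤ 16: [(2,11) (8,11) (8,16) (7/3,16) (2,63/4)]
5. Canonical ring: [(2,11) (8,11) (8,16) (7/3,16) (2,63/4)]

Clipped polygon: [(2,11) (8,11) (8,16) (7/3,16) (2,63/4)]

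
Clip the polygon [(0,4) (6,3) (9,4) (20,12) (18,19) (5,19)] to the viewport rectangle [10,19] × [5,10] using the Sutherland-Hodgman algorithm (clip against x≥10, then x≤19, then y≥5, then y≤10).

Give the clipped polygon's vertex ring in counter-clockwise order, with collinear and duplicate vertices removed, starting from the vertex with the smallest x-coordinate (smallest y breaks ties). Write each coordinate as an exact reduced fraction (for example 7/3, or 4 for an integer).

1. After x ≥ 10: [(10,52/11) (20,12) (18,19) (10,19)]
2. After x ≤ 19: [(10,52/11) (19,124/11) (19,31/2) (18,19) (10,19)]
3. After y ≥ 5: [(10,5) (83/8,5) (19,124/11) (19,31/2) (18,19) (10,19)]
4. After y ≤ 10: [(10,10) (10,5) (83/8,5) (69/4,10)]
5. Canonical ring: [(10,5) (83/8,5) (69/4,10) (10,10)]

Clipped polygon: [(10,5) (83/8,5) (69/4,10) (10,10)]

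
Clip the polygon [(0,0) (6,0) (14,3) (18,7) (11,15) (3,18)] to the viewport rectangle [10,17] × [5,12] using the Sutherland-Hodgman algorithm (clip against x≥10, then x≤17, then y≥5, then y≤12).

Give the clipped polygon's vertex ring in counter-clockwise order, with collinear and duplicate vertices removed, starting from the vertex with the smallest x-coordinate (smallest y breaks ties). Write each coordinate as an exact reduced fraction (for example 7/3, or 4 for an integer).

1. After x ≥ 10: [(10,3/2) (14,3) (18,7) (11,15) (10,123/8)]
2. After x ≤ 17: [(10,3/2) (14,3) (17,6) (17,57/7) (11,15) (10,123/8)]
3. After y ≥ 5: [(10,5) (16,5) (17,6) (17,57/7) (11,15) (10,123/8)]
4. After y ≤ 12: [(10,12) (10,5) (16,5) (17,6) (17,57/7) (109/8,12)]
5. Canonical ring: [(10,5) (16,5) (17,6) (17,57/7) (109/8,12) (10,12)]

Clipped polygon: [(10,5) (16,5) (17,6) (17,57/7) (109/8,12) (10,12)]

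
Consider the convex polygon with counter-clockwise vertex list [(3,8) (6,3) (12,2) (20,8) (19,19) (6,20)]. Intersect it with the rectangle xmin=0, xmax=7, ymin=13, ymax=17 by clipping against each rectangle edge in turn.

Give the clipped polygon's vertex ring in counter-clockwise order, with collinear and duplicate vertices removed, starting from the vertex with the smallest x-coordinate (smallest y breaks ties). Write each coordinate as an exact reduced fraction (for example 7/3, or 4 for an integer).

Clipped polygon: [(17/4,13) (7,13) (7,17) (21/4,17)]

1. After x ≥ 0: [(3,8) (6,3) (12,2) (20,8) (19,19) (6,20)]
2. After x ≤ 7: [(3,8) (6,3) (7,17/6) (7,259/13) (6,20)]
3. After y ≥ 13: [(17/4,13) (7,13) (7,259/13) (6,20)]
4. After y ≤ 17: [(21/4,17) (17/4,13) (7,13) (7,17)]
5. Canonical ring: [(17/4,13) (7,13) (7,17) (21/4,17)]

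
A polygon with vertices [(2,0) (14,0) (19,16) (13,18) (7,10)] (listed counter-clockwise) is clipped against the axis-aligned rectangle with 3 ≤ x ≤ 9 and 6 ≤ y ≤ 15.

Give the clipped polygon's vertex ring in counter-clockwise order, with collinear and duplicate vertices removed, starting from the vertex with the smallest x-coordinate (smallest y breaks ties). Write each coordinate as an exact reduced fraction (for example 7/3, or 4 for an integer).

Clipped polygon: [(5,6) (9,6) (9,38/3) (7,10)]

1. After x ≥ 3: [(3,2) (3,0) (14,0) (19,16) (13,18) (7,10)]
2. After x ≤ 9: [(3,2) (3,0) (9,0) (9,38/3) (7,10)]
3. After y ≥ 6: [(5,6) (9,6) (9,38/3) (7,10)]
4. After y ≤ 15: [(5,6) (9,6) (9,38/3) (7,10)]
5. Canonical ring: [(5,6) (9,6) (9,38/3) (7,10)]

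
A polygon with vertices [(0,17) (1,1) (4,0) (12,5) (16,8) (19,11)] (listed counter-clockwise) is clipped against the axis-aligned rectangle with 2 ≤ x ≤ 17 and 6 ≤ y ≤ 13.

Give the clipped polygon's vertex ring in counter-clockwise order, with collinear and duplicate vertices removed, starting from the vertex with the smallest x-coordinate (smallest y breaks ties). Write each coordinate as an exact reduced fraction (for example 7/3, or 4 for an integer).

Clipped polygon: [(2,6) (40/3,6) (16,8) (17,9) (17,221/19) (38/3,13) (2,13)]

1. After x ≥ 2: [(2,311/19) (2,2/3) (4,0) (12,5) (16,8) (19,11)]
2. After x ≤ 17: [(17,221/19) (2,311/19) (2,2/3) (4,0) (12,5) (16,8) (17,9)]
3. After y ≥ 6: [(17,221/19) (2,311/19) (2,6) (40/3,6) (16,8) (17,9)]
4. After y ≤ 13: [(17,221/19) (38/3,13) (2,13) (2,6) (40/3,6) (16,8) (17,9)]
5. Canonical ring: [(2,6) (40/3,6) (16,8) (17,9) (17,221/19) (38/3,13) (2,13)]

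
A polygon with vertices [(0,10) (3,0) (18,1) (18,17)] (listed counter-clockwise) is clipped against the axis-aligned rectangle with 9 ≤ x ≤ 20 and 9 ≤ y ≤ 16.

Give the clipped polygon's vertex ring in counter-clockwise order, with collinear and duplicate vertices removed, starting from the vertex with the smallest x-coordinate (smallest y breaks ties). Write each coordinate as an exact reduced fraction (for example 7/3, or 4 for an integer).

Clipped polygon: [(9,9) (18,9) (18,16) (108/7,16) (9,27/2)]

1. After x ≥ 9: [(9,27/2) (9,2/5) (18,1) (18,17)]
2. After x ≤ 20: [(9,27/2) (9,2/5) (18,1) (18,17)]
3. After y ≥ 9: [(9,27/2) (9,9) (18,9) (18,17)]
4. After y ≤ 16: [(108/7,16) (9,27/2) (9,9) (18,9) (18,16)]
5. Canonical ring: [(9,9) (18,9) (18,16) (108/7,16) (9,27/2)]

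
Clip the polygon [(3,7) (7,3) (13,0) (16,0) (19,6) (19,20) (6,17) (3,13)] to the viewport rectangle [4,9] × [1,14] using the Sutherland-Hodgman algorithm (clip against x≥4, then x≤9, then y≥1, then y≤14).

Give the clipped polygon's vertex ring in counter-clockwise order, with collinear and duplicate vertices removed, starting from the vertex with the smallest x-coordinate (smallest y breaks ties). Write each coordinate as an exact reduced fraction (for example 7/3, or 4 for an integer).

1. After x ≥ 4: [(4,6) (7,3) (13,0) (16,0) (19,6) (19,20) (6,17) (4,43/3)]
2. After x ≤ 9: [(4,6) (7,3) (9,2) (9,230/13) (6,17) (4,43/3)]
3. After y ≥ 1: [(4,6) (7,3) (9,2) (9,230/13) (6,17) (4,43/3)]
4. After y ≤ 14: [(4,14) (4,6) (7,3) (9,2) (9,14)]
5. Canonical ring: [(4,6) (7,3) (9,2) (9,14) (4,14)]

Clipped polygon: [(4,6) (7,3) (9,2) (9,14) (4,14)]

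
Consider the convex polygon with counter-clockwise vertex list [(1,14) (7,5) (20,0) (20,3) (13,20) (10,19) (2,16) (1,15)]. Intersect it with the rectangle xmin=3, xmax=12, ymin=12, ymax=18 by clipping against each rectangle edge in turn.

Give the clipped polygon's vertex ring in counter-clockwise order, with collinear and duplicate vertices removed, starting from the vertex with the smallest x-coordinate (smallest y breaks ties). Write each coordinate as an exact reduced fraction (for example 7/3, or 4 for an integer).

Clipped polygon: [(3,12) (12,12) (12,18) (22/3,18) (3,131/8)]

1. After x ≥ 3: [(3,11) (7,5) (20,0) (20,3) (13,20) (10,19) (3,131/8)]
2. After x ≤ 12: [(3,11) (7,5) (12,40/13) (12,59/3) (10,19) (3,131/8)]
3. After y ≥ 12: [(3,12) (12,12) (12,59/3) (10,19) (3,131/8)]
4. After y ≤ 18: [(3,12) (12,12) (12,18) (22/3,18) (3,131/8)]
5. Canonical ring: [(3,12) (12,12) (12,18) (22/3,18) (3,131/8)]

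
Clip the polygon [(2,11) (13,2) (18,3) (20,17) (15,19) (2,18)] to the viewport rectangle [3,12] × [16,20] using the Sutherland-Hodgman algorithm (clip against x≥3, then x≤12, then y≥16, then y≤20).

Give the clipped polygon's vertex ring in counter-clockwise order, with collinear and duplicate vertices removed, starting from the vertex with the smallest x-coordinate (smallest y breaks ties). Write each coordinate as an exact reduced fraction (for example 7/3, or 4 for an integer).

1. After x ≥ 3: [(3,112/11) (13,2) (18,3) (20,17) (15,19) (3,235/13)]
2. After x ≤ 12: [(3,112/11) (12,31/11) (12,244/13) (3,235/13)]
3. After y ≥ 16: [(3,16) (12,16) (12,244/13) (3,235/13)]
4. After y ≤ 20: [(3,16) (12,16) (12,244/13) (3,235/13)]
5. Canonical ring: [(3,16) (12,16) (12,244/13) (3,235/13)]

Clipped polygon: [(3,16) (12,16) (12,244/13) (3,235/13)]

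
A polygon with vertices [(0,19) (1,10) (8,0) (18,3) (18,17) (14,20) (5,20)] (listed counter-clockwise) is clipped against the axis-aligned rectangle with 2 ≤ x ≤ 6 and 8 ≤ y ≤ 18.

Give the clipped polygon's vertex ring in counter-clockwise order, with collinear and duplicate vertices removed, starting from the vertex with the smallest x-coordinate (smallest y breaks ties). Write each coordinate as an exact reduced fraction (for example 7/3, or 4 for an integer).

1. After x ≥ 2: [(2,97/5) (2,60/7) (8,0) (18,3) (18,17) (14,20) (5,20)]
2. After x ≤ 6: [(2,97/5) (2,60/7) (6,20/7) (6,20) (5,20)]
3. After y ≥ 8: [(2,97/5) (2,60/7) (12/5,8) (6,8) (6,20) (5,20)]
4. After y ≤ 18: [(2,18) (2,60/7) (12/5,8) (6,8) (6,18)]
5. Canonical ring: [(2,60/7) (12/5,8) (6,8) (6,18) (2,18)]

Clipped polygon: [(2,60/7) (12/5,8) (6,8) (6,18) (2,18)]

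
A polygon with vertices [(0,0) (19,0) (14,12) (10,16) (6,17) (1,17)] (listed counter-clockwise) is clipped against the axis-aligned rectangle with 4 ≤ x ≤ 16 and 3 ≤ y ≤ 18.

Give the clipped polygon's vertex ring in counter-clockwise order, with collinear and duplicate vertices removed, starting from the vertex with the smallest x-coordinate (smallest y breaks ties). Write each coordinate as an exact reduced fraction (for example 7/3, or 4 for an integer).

1. After x ≥ 4: [(4,0) (19,0) (14,12) (10,16) (6,17) (4,17)]
2. After x ≤ 16: [(4,0) (16,0) (16,36/5) (14,12) (10,16) (6,17) (4,17)]
3. After y ≥ 3: [(4,3) (16,3) (16,36/5) (14,12) (10,16) (6,17) (4,17)]
4. After y ≤ 18: [(4,3) (16,3) (16,36/5) (14,12) (10,16) (6,17) (4,17)]
5. Canonical ring: [(4,3) (16,3) (16,36/5) (14,12) (10,16) (6,17) (4,17)]

Clipped polygon: [(4,3) (16,3) (16,36/5) (14,12) (10,16) (6,17) (4,17)]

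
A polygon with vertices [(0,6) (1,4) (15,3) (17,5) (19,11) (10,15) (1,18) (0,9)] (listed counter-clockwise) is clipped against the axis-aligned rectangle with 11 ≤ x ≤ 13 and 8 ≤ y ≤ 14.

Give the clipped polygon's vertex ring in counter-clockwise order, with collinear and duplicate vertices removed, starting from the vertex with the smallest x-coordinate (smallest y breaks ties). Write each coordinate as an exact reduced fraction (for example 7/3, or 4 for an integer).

1. After x ≥ 11: [(11,23/7) (15,3) (17,5) (19,11) (11,131/9)]
2. After x ≤ 13: [(11,23/7) (13,22/7) (13,41/3) (11,131/9)]
3. After y ≥ 8: [(11,8) (13,8) (13,41/3) (11,131/9)]
4. After y ≤ 14: [(11,14) (11,8) (13,8) (13,41/3) (49/4,14)]
5. Canonical ring: [(11,8) (13,8) (13,41/3) (49/4,14) (11,14)]

Clipped polygon: [(11,8) (13,8) (13,41/3) (49/4,14) (11,14)]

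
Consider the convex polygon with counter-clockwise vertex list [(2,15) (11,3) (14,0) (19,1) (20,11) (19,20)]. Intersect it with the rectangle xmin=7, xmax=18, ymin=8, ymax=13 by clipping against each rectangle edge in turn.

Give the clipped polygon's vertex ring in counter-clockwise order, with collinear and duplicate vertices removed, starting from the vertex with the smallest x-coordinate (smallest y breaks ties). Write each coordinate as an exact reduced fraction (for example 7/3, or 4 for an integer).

1. After x ≥ 7: [(7,280/17) (7,25/3) (11,3) (14,0) (19,1) (20,11) (19,20)]
2. After x ≤ 18: [(18,335/17) (7,280/17) (7,25/3) (11,3) (14,0) (18,4/5)]
3. After y ≥ 8: [(18,8) (18,335/17) (7,280/17) (7,25/3) (29/4,8)]
4. After y ≤ 13: [(18,8) (18,13) (7,13) (7,25/3) (29/4,8)]
5. Canonical ring: [(7,25/3) (29/4,8) (18,8) (18,13) (7,13)]

Clipped polygon: [(7,25/3) (29/4,8) (18,8) (18,13) (7,13)]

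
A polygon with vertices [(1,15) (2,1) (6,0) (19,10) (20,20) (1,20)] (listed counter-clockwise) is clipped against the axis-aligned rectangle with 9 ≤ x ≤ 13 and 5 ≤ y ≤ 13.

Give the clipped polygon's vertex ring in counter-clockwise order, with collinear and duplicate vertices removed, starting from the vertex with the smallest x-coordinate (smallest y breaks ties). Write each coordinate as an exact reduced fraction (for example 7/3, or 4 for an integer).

Clipped polygon: [(9,5) (25/2,5) (13,70/13) (13,13) (9,13)]

1. After x ≥ 9: [(9,30/13) (19,10) (20,20) (9,20)]
2. After x ≤ 13: [(9,30/13) (13,70/13) (13,20) (9,20)]
3. After y ≥ 5: [(9,5) (25/2,5) (13,70/13) (13,20) (9,20)]
4. After y ≤ 13: [(9,13) (9,5) (25/2,5) (13,70/13) (13,13)]
5. Canonical ring: [(9,5) (25/2,5) (13,70/13) (13,13) (9,13)]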